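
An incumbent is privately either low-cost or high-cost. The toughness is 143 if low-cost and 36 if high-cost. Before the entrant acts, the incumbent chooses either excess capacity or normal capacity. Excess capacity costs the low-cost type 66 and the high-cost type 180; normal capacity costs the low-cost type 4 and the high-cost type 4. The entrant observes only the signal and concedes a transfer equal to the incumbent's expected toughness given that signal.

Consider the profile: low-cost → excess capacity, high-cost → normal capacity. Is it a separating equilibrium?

Yes

If types separate, excess capacity earns payment 143 and normal capacity earns 36.
Low-cost: excess capacity gives 143 − 66 = 77; normal capacity gives 36 − 4 = 32. No deviation. ✓
High-cost: normal capacity gives 36 − 4 = 32; excess capacity gives 143 − 180 = -37. No deviation. ✓
Both incentive constraints hold.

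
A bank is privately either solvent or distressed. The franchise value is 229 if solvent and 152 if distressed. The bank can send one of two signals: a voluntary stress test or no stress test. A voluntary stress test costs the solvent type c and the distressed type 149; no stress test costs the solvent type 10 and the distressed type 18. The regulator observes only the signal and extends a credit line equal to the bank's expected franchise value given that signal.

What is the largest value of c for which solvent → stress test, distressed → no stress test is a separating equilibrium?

Under separation: stress test → solvent (pays 229); no stress test → distressed (pays 152).
Distressed: 152 − 18 = 134 ≥ 229 − 149 = 80. Holds regardless of c. ✓
Solvent: 229 − c ≥ 152 − 10, so c ≤ 229 − 142 = 87.

87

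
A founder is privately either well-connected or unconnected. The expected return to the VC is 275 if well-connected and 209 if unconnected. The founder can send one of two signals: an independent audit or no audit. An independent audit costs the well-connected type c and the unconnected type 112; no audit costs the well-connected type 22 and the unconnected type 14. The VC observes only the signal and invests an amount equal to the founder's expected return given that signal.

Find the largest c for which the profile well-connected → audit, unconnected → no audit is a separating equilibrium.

Under separation: audit → well-connected (pays 275); no audit → unconnected (pays 209).
Unconnected: 209 − 14 = 195 ≥ 275 − 112 = 163. Holds regardless of c. ✓
Well-connected: 275 − c ≥ 209 − 22, so c ≤ 275 − 187 = 88.

88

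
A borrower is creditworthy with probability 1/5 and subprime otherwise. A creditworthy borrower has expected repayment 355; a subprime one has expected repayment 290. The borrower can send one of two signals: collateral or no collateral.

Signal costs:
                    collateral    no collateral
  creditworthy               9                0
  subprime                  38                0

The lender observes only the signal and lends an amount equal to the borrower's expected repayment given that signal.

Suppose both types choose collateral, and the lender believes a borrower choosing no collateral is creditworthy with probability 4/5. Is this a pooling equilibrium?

No

On the equilibrium path (collateral) the lender holds the prior 1/5 and pays 1/5·355 + 4/5·290 = 303. Off-path (no collateral) belief 4/5 gives 4/5·355 + 1/5·290 = 342.
Creditworthy: collateral gives 303 − 9 = 294; no collateral gives 342 − 0 = 342. Deviates. ✗
Subprime: collateral gives 303 − 38 = 265; no collateral gives 342 − 0 = 342. Deviates. ✗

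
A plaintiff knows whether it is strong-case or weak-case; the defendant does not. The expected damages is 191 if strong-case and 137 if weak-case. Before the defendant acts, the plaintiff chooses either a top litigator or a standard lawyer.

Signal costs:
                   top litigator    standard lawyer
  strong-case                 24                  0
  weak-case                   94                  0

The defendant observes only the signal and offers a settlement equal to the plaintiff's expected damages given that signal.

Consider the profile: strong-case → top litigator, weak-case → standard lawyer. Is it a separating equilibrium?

Yes

If types separate, top litigator earns payment 191 and standard lawyer earns 137.
Strong-case: top litigator gives 191 − 24 = 167; standard lawyer gives 137 − 0 = 137. No deviation. ✓
Weak-case: standard lawyer gives 137 − 0 = 137; top litigator gives 191 − 94 = 97. No deviation. ✓
Both incentive constraints hold.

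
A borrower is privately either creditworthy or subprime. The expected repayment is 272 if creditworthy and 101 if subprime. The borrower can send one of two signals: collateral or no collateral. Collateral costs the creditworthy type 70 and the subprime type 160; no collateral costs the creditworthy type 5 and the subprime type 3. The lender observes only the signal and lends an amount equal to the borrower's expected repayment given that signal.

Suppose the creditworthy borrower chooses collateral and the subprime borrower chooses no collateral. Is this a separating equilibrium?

No

Under separation the lender infers type exactly: collateral → creditworthy (pays 272), no collateral → subprime (pays 101).
Creditworthy: collateral gives 272 − 70 = 202; no collateral gives 101 − 5 = 96. No deviation. ✓
Subprime: no collateral gives 101 − 3 = 98; collateral gives 272 − 160 = 112. Would deviate. ✗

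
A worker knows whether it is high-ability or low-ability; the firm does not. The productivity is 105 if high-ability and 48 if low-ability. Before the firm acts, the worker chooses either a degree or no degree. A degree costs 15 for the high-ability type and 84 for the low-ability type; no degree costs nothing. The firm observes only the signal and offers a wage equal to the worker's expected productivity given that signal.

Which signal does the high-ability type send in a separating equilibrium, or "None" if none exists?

degree

Try high-ability → degree, low-ability → no degree:
  Under separation the firm infers type exactly: degree → high-ability (pays 105), no degree → low-ability (pays 48).
  High-ability: degree gives 105 − 15 = 90; no degree gives 48 − 0 = 48. No deviation. ✓
  Low-ability: no degree gives 48 − 0 = 48; degree gives 105 − 84 = 21. No deviation. ✓
Both hold — the high-ability type sends degree.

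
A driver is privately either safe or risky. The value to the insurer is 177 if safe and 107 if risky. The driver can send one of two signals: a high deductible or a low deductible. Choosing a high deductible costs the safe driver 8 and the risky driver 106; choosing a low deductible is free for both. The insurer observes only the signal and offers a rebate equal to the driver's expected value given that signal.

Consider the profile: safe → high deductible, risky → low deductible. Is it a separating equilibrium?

If types separate, high deductible earns payment 177 and low deductible earns 107.
Safe: high deductible gives 177 − 8 = 169; low deductible gives 107 − 0 = 107. No deviation. ✓
Risky: low deductible gives 107 − 0 = 107; high deductible gives 177 − 106 = 71. No deviation. ✓
Neither type gains from mimicking the other.

Yes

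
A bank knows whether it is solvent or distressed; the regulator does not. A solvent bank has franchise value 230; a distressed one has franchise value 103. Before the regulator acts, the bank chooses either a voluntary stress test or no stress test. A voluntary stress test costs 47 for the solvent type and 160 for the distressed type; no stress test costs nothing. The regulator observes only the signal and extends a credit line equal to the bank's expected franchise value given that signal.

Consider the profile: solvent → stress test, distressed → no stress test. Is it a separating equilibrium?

Under separation the regulator infers type exactly: stress test → solvent (pays 230), no stress test → distressed (pays 103).
Solvent: stress test gives 230 − 47 = 183; no stress test gives 103 − 0 = 103. No deviation. ✓
Distressed: no stress test gives 103 − 0 = 103; stress test gives 230 − 160 = 70. No deviation. ✓
Neither type gains from mimicking the other.

Yes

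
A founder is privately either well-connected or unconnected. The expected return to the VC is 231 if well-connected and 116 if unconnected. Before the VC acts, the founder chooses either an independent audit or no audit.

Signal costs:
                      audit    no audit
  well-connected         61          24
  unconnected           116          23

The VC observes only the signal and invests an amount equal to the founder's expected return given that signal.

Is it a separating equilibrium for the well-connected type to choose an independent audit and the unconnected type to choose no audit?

No

If types separate, audit earns payment 231 and no audit earns 116.
Well-connected: audit gives 231 − 61 = 170; no audit gives 116 − 24 = 92. No deviation. ✓
Unconnected: no audit gives 116 − 23 = 93; audit gives 231 − 116 = 115. Would deviate. ✗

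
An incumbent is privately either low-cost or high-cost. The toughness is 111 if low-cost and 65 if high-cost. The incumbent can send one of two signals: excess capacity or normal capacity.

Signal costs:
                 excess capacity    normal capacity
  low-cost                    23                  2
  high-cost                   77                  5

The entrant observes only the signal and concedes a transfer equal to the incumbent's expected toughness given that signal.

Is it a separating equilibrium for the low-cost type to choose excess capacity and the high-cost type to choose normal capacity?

If types separate, excess capacity earns payment 111 and normal capacity earns 65.
Low-cost: excess capacity gives 111 − 23 = 88; normal capacity gives 65 − 2 = 63. No deviation. ✓
High-cost: normal capacity gives 65 − 5 = 60; excess capacity gives 111 − 77 = 34. No deviation. ✓
Neither type gains from mimicking the other.

Yes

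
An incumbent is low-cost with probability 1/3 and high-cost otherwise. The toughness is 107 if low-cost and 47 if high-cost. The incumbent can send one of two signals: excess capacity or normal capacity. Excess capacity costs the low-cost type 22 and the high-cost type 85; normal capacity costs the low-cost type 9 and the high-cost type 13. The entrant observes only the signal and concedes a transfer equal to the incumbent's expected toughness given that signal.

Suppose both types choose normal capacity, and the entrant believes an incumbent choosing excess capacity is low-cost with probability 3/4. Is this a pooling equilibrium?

On the equilibrium path (normal capacity) the entrant holds the prior 1/3 and pays 1/3·107 + 2/3·47 = 67. Off-path (excess capacity) belief 3/4 gives 3/4·107 + 1/4·47 = 92.
Low-cost: normal capacity gives 67 − 9 = 58; excess capacity gives 92 − 22 = 70. Deviates. ✗
High-cost: normal capacity gives 67 − 13 = 54; excess capacity gives 92 − 85 = 7. Stays. ✓

No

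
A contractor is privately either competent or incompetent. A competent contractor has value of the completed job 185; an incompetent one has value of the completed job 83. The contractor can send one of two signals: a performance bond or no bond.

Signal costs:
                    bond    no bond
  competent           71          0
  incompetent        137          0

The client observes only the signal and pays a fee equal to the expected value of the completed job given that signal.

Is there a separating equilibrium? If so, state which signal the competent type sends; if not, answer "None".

bond

Try competent → bond, incompetent → no bond:
  If types separate, bond earns payment 185 and no bond earns 83.
  Competent: bond gives 185 − 71 = 114; no bond gives 83 − 0 = 83. No deviation. ✓
  Incompetent: no bond gives 83 − 0 = 83; bond gives 185 − 137 = 48. No deviation. ✓
Both hold — the competent type sends bond.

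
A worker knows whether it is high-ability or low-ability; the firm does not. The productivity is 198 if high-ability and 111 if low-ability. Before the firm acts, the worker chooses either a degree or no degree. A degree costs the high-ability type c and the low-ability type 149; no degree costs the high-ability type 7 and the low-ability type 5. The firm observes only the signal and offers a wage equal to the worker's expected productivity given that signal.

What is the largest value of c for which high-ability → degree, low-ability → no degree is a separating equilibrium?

94

Under separation: degree → high-ability (pays 198); no degree → low-ability (pays 111).
Low-ability: 111 − 5 = 106 ≥ 198 − 149 = 49. Holds regardless of c. ✓
High-ability: 198 − c ≥ 111 − 7, so c ≤ 198 − 104 = 94.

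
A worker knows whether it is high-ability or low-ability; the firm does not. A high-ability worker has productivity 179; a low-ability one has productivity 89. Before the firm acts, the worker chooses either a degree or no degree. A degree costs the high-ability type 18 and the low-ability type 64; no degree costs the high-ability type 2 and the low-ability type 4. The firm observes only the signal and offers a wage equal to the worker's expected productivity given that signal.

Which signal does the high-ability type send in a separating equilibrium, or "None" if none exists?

Try high-ability → degree, low-ability → no degree:
  Under separation the firm infers type exactly: degree → high-ability (pays 179), no degree → low-ability (pays 89).
  High-ability: degree gives 179 − 18 = 161; no degree gives 89 − 2 = 87. No deviation. ✓
  Low-ability: no degree gives 89 − 4 = 85; degree gives 179 − 64 = 115. Would deviate. ✗
Try high-ability → no degree, low-ability → degree:
  Under separation the firm infers type exactly: no degree → high-ability (pays 179), degree → low-ability (pays 89).
  High-ability: no degree gives 179 − 2 = 177; degree gives 89 − 18 = 71. No deviation. ✓
  Low-ability: degree gives 89 − 64 = 25; no degree gives 179 − 4 = 175. Would deviate. ✗
Neither assignment is incentive-compatible.

None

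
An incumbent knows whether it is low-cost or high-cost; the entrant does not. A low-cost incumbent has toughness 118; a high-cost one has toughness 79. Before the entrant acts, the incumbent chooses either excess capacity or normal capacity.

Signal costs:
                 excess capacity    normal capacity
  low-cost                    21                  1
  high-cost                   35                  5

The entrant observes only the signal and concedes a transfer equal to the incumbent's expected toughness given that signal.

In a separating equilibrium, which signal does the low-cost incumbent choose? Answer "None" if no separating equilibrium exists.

Try low-cost → excess capacity, high-cost → normal capacity:
  If types separate, excess capacity earns payment 118 and normal capacity earns 79.
  Low-cost: excess capacity gives 118 − 21 = 97; normal capacity gives 79 − 1 = 78. No deviation. ✓
  High-cost: normal capacity gives 79 − 5 = 74; excess capacity gives 118 − 35 = 83. Would deviate. ✗
Try low-cost → normal capacity, high-cost → excess capacity:
  If types separate, normal capacity earns payment 118 and excess capacity earns 79.
  Low-cost: normal capacity gives 118 − 1 = 117; excess capacity gives 79 − 21 = 58. No deviation. ✓
  High-cost: excess capacity gives 79 − 35 = 44; normal capacity gives 118 − 5 = 113. Would deviate. ✗
Neither assignment is incentive-compatible.

None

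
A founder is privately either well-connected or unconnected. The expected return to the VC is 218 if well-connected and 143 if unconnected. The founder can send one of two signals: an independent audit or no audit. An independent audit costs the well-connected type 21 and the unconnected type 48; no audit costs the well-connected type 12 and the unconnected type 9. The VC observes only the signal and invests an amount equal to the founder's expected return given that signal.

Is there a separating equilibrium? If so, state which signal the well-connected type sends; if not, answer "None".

None

Try well-connected → audit, unconnected → no audit:
  If types separate, audit earns payment 218 and no audit earns 143.
  Well-connected: audit gives 218 − 21 = 197; no audit gives 143 − 12 = 131. No deviation. ✓
  Unconnected: no audit gives 143 − 9 = 134; audit gives 218 − 48 = 170. Would deviate. ✗
Try well-connected → no audit, unconnected → audit:
  If types separate, no audit earns payment 218 and audit earns 143.
  Well-connected: no audit gives 218 − 12 = 206; audit gives 143 − 21 = 122. No deviation. ✓
  Unconnected: audit gives 143 − 48 = 95; no audit gives 218 − 9 = 209. Would deviate. ✗
Neither assignment is incentive-compatible.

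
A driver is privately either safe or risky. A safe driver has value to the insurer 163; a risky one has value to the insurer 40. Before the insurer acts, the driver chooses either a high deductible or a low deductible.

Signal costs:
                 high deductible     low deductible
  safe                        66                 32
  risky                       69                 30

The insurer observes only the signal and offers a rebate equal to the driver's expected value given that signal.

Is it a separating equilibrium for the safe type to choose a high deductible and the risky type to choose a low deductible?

No

If types separate, high deductible earns payment 163 and low deductible earns 40.
Safe: high deductible gives 163 − 66 = 97; low deductible gives 40 − 32 = 8. No deviation. ✓
Risky: low deductible gives 40 − 30 = 10; high deductible gives 163 − 69 = 94. Would deviate. ✗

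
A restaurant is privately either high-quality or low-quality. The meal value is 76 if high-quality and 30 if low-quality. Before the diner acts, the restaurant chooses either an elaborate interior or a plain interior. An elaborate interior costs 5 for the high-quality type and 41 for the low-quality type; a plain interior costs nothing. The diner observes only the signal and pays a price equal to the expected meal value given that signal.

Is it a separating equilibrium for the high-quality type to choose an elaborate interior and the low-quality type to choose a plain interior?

No

Under separation the diner infers type exactly: elaborate interior → high-quality (pays 76), plain interior → low-quality (pays 30).
High-quality: elaborate interior gives 76 − 5 = 71; plain interior gives 30 − 0 = 30. No deviation. ✓
Low-quality: plain interior gives 30 − 0 = 30; elaborate interior gives 76 − 41 = 35. Would deviate. ✗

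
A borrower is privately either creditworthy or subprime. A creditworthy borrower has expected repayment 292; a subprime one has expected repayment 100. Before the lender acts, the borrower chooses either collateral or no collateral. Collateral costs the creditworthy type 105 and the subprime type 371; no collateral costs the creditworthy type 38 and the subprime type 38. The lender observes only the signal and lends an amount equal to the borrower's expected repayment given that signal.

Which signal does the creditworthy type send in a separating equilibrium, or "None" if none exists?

collateral

Try creditworthy → collateral, subprime → no collateral:
  If types separate, collateral earns payment 292 and no collateral earns 100.
  Creditworthy: collateral gives 292 − 105 = 187; no collateral gives 100 − 38 = 62. No deviation. ✓
  Subprime: no collateral gives 100 − 38 = 62; collateral gives 292 − 371 = -79. No deviation. ✓
Both hold — the creditworthy type sends collateral.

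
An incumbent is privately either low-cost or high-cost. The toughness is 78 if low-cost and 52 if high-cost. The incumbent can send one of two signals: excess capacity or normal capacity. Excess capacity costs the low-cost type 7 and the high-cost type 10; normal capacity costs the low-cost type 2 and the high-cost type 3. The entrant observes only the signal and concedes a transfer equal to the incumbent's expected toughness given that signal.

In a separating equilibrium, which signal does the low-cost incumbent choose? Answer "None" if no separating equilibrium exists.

None

Try low-cost → excess capacity, high-cost → normal capacity:
  If types separate, excess capacity earns payment 78 and normal capacity earns 52.
  Low-cost: excess capacity gives 78 − 7 = 71; normal capacity gives 52 − 2 = 50. No deviation. ✓
  High-cost: normal capacity gives 52 − 3 = 49; excess capacity gives 78 − 10 = 68. Would deviate. ✗
Try low-cost → normal capacity, high-cost → excess capacity:
  If types separate, normal capacity earns payment 78 and excess capacity earns 52.
  Low-cost: normal capacity gives 78 − 2 = 76; excess capacity gives 52 − 7 = 45. No deviation. ✓
  High-cost: excess capacity gives 52 − 10 = 42; normal capacity gives 78 − 3 = 75. Would deviate. ✗
Neither assignment is incentive-compatible.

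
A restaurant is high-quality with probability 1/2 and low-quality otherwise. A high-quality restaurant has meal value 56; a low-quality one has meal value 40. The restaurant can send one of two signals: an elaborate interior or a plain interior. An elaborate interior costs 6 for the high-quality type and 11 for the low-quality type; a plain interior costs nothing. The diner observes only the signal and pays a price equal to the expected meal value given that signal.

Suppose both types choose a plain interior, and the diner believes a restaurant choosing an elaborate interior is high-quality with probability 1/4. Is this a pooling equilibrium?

At the pooled signal (plain interior) the diner holds the prior 1/2 and pays 1/2·56 + 1/2·40 = 48. Off-path (elaborate interior) belief 1/4 gives 1/4·56 + 3/4·40 = 44.
High-quality: plain interior gives 48 − 0 = 48; elaborate interior gives 44 − 6 = 38. Stays. ✓
Low-quality: plain interior gives 48 − 0 = 48; elaborate interior gives 44 − 11 = 33. Stays. ✓

Yes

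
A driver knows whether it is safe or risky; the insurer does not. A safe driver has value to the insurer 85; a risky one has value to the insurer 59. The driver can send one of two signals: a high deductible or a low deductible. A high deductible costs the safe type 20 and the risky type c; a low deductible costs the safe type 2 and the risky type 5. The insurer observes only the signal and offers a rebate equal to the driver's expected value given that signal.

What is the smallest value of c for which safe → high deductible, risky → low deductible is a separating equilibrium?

Under separation: high deductible → safe (pays 85); low deductible → risky (pays 59).
Safe: 85 − 20 = 65 ≥ 59 − 2 = 57. Holds regardless of c. ✓
Risky: 59 − 5 ≥ 85 − c, so c ≥ 85 − 54 = 31.

31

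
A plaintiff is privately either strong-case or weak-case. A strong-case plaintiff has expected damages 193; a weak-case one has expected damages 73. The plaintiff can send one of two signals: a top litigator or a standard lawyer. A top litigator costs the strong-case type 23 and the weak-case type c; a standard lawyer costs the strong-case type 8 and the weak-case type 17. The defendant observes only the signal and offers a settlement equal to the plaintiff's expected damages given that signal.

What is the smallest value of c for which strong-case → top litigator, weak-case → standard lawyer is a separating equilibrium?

Under separation: top litigator → strong-case (pays 193); standard lawyer → weak-case (pays 73).
Strong-case: 193 − 23 = 170 ≥ 73 − 8 = 65. Holds regardless of c. ✓
Weak-case: 73 − 17 ≥ 193 − c, so c ≥ 193 − 56 = 137.

137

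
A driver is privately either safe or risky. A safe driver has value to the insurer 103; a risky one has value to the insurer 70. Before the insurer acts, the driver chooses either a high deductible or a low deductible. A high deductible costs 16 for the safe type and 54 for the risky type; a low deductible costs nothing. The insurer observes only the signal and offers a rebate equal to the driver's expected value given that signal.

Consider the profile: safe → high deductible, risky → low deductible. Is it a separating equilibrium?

If types separate, high deductible earns payment 103 and low deductible earns 70.
Safe: high deductible gives 103 − 16 = 87; low deductible gives 70 − 0 = 70. No deviation. ✓
Risky: low deductible gives 70 − 0 = 70; high deductible gives 103 − 54 = 49. No deviation. ✓
Both incentive constraints hold.

Yes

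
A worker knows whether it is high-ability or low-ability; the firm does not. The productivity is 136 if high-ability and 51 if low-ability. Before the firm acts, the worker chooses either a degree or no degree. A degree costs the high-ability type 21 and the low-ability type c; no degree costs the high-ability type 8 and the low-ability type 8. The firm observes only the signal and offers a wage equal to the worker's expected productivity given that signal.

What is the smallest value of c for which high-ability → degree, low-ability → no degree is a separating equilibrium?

Under separation: degree → high-ability (pays 136); no degree → low-ability (pays 51).
High-ability: 136 − 21 = 115 ≥ 51 − 8 = 43. Holds regardless of c. ✓
Low-ability: 51 − 8 ≥ 136 − c, so c ≥ 136 − 43 = 93.

93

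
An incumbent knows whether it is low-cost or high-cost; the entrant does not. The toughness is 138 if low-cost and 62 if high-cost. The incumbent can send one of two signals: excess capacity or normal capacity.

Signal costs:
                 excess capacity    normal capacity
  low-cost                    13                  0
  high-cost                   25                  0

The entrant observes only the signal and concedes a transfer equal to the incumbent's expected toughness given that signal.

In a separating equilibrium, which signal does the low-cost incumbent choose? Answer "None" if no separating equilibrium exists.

Try low-cost → excess capacity, high-cost → normal capacity:
  If types separate, excess capacity earns payment 138 and normal capacity earns 62.
  Low-cost: excess capacity gives 138 − 13 = 125; normal capacity gives 62 − 0 = 62. No deviation. ✓
  High-cost: normal capacity gives 62 − 0 = 62; excess capacity gives 138 − 25 = 113. Would deviate. ✗
Try low-cost → normal capacity, high-cost → excess capacity:
  If types separate, normal capacity earns payment 138 and excess capacity earns 62.
  Low-cost: normal capacity gives 138 − 0 = 138; excess capacity gives 62 − 13 = 49. No deviation. ✓
  High-cost: excess capacity gives 62 − 25 = 37; normal capacity gives 138 − 0 = 138. Would deviate. ✗
Neither assignment is incentive-compatible.

None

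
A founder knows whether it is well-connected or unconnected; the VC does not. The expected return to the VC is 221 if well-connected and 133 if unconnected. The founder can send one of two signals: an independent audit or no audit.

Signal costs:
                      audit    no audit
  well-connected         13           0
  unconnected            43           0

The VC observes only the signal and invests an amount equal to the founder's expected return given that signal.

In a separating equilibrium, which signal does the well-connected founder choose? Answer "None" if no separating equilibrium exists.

None

Try well-connected → audit, unconnected → no audit:
  Under separation the VC infers type exactly: audit → well-connected (pays 221), no audit → unconnected (pays 133).
  Well-connected: audit gives 221 − 13 = 208; no audit gives 133 − 0 = 133. No deviation. ✓
  Unconnected: no audit gives 133 − 0 = 133; audit gives 221 − 43 = 178. Would deviate. ✗
Try well-connected → no audit, unconnected → audit:
  Under separation the VC infers type exactly: no audit → well-connected (pays 221), audit → unconnected (pays 133).
  Well-connected: no audit gives 221 − 0 = 221; audit gives 133 − 13 = 120. No deviation. ✓
  Unconnected: audit gives 133 − 43 = 90; no audit gives 221 − 0 = 221. Would deviate. ✗
Neither assignment is incentive-compatible.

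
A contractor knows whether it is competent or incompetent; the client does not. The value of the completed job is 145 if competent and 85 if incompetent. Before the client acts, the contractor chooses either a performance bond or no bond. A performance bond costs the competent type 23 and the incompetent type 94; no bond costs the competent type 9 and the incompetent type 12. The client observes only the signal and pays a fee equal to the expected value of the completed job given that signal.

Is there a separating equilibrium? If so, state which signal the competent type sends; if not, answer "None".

bond

Try competent → bond, incompetent → no bond:
  Under separation the client infers type exactly: bond → competent (pays 145), no bond → incompetent (pays 85).
  Competent: bond gives 145 − 23 = 122; no bond gives 85 − 9 = 76. No deviation. ✓
  Incompetent: no bond gives 85 − 12 = 73; bond gives 145 − 94 = 51. No deviation. ✓
Both hold — the competent type sends bond.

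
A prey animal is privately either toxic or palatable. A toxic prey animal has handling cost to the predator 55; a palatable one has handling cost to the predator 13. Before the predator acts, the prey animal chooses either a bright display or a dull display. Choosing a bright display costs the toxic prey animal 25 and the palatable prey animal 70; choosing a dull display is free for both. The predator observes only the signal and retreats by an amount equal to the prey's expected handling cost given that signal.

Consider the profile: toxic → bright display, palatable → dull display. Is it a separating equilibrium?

If types separate, bright display earns payment 55 and dull display earns 13.
Toxic: bright display gives 55 − 25 = 30; dull display gives 13 − 0 = 13. No deviation. ✓
Palatable: dull display gives 13 − 0 = 13; bright display gives 55 − 70 = -15. No deviation. ✓
Both incentive constraints hold.

Yes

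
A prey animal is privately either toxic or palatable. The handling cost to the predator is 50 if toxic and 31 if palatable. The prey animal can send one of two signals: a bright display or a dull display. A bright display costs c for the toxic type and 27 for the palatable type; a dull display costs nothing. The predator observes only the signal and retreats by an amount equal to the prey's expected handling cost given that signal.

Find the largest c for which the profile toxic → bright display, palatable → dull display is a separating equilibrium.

19

Under separation: bright display → toxic (pays 50); dull display → palatable (pays 31).
Palatable: 31 − 0 = 31 ≥ 50 − 27 = 23. Holds regardless of c. ✓
Toxic: 50 − c ≥ 31 − 0, so c ≤ 50 − 31 = 19.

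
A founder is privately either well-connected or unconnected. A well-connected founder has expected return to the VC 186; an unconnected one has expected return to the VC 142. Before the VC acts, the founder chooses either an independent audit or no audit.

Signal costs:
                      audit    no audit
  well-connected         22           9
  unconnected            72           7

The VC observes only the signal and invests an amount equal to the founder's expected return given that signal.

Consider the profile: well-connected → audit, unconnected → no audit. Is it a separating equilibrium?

Under separation the VC infers type exactly: audit → well-connected (pays 186), no audit → unconnected (pays 142).
Well-connected: audit gives 186 − 22 = 164; no audit gives 142 − 9 = 133. No deviation. ✓
Unconnected: no audit gives 142 − 7 = 135; audit gives 186 − 72 = 114. No deviation. ✓
Both incentive constraints hold.

Yes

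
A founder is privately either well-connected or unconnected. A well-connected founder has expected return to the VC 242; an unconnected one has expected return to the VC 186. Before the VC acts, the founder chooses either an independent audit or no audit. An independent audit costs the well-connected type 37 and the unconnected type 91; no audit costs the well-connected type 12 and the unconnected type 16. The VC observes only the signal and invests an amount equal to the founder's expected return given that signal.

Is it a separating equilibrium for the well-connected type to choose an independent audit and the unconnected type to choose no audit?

Under separation the VC infers type exactly: audit → well-connected (pays 242), no audit → unconnected (pays 186).
Well-connected: audit gives 242 − 37 = 205; no audit gives 186 − 12 = 174. No deviation. ✓
Unconnected: no audit gives 186 − 16 = 170; audit gives 242 − 91 = 151. No deviation. ✓
Both incentive constraints hold.

Yes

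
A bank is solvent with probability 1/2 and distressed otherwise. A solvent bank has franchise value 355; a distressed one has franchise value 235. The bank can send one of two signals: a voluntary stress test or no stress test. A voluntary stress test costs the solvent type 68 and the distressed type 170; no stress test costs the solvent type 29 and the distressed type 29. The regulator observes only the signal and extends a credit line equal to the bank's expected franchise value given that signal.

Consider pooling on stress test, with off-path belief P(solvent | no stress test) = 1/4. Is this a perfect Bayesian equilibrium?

On the equilibrium path (stress test) the regulator holds the prior 1/2 and pays 1/2·355 + 1/2·235 = 295. Off-path (no stress test) belief 1/4 gives 1/4·355 + 3/4·235 = 265.
Solvent: stress test gives 295 − 68 = 227; no stress test gives 265 − 29 = 236. Deviates. ✗
Distressed: stress test gives 295 − 170 = 125; no stress test gives 265 − 29 = 236. Deviates. ✗

No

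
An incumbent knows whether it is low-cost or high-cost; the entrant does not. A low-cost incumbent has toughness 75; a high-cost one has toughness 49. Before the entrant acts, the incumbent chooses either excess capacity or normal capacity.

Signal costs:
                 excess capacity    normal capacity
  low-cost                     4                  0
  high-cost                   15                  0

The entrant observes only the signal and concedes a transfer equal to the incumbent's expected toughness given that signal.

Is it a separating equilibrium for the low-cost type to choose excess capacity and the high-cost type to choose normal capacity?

No

If types separate, excess capacity earns payment 75 and normal capacity earns 49.
Low-cost: excess capacity gives 75 − 4 = 71; normal capacity gives 49 − 0 = 49. No deviation. ✓
High-cost: normal capacity gives 49 − 0 = 49; excess capacity gives 75 − 15 = 60. Would deviate. ✗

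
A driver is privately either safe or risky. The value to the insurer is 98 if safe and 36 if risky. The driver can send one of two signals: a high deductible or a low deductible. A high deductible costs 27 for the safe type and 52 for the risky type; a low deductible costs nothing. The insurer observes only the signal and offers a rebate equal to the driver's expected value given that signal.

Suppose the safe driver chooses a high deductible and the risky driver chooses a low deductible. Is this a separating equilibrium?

No

If types separate, high deductible earns payment 98 and low deductible earns 36.
Safe: high deductible gives 98 − 27 = 71; low deductible gives 36 − 0 = 36. No deviation. ✓
Risky: low deductible gives 36 − 0 = 36; high deductible gives 98 − 52 = 46. Would deviate. ✗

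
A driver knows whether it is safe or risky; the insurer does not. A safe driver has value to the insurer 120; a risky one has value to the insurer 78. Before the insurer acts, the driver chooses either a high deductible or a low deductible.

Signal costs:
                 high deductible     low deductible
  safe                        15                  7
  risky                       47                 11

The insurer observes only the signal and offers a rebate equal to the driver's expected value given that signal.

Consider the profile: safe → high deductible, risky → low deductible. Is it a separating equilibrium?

If types separate, high deductible earns payment 120 and low deductible earns 78.
Safe: high deductible gives 120 − 15 = 105; low deductible gives 78 − 7 = 71. No deviation. ✓
Risky: low deductible gives 78 − 11 = 67; high deductible gives 120 − 47 = 73. Would deviate. ✗

No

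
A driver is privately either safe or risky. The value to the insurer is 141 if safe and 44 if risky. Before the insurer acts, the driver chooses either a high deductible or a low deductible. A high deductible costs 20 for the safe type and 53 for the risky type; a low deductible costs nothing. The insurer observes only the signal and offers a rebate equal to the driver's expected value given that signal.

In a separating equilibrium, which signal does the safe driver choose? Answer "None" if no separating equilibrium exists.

Try safe → high deductible, risky → low deductible:
  If types separate, high deductible earns payment 141 and low deductible earns 44.
  Safe: high deductible gives 141 − 20 = 121; low deductible gives 44 − 0 = 44. No deviation. ✓
  Risky: low deductible gives 44 − 0 = 44; high deductible gives 141 − 53 = 88. Would deviate. ✗
Try safe → low deductible, risky → high deductible:
  If types separate, low deductible earns payment 141 and high deductible earns 44.
  Safe: low deductible gives 141 − 0 = 141; high deductible gives 44 − 20 = 24. No deviation. ✓
  Risky: high deductible gives 44 − 53 = -9; low deductible gives 141 − 0 = 141. Would deviate. ✗
Neither assignment is incentive-compatible.

None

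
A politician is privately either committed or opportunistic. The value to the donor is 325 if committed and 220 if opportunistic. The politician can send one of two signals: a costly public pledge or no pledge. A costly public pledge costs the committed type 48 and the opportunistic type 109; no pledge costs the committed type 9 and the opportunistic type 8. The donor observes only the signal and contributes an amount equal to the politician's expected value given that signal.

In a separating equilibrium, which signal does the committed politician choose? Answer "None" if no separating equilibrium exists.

None

Try committed → pledge, opportunistic → no pledge:
  Under separation the donor infers type exactly: pledge → committed (pays 325), no pledge → opportunistic (pays 220).
  Committed: pledge gives 325 − 48 = 277; no pledge gives 220 − 9 = 211. No deviation. ✓
  Opportunistic: no pledge gives 220 − 8 = 212; pledge gives 325 − 109 = 216. Would deviate. ✗
Try committed → no pledge, opportunistic → pledge:
  Under separation the donor infers type exactly: no pledge → committed (pays 325), pledge → opportunistic (pays 220).
  Committed: no pledge gives 325 − 9 = 316; pledge gives 220 − 48 = 172. No deviation. ✓
  Opportunistic: pledge gives 220 − 109 = 111; no pledge gives 325 − 8 = 317. Would deviate. ✗
Neither assignment is incentive-compatible.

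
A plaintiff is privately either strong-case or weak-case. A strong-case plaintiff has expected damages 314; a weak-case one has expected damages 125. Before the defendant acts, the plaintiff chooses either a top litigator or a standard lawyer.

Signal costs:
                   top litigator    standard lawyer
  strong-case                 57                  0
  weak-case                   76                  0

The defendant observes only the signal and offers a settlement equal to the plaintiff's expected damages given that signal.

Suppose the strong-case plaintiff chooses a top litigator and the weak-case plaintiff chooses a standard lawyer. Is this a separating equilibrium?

No

Under separation the defendant infers type exactly: top litigator → strong-case (pays 314), standard lawyer → weak-case (pays 125).
Strong-case: top litigator gives 314 − 57 = 257; standard lawyer gives 125 − 0 = 125. No deviation. ✓
Weak-case: standard lawyer gives 125 − 0 = 125; top litigator gives 314 − 76 = 238. Would deviate. ✗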